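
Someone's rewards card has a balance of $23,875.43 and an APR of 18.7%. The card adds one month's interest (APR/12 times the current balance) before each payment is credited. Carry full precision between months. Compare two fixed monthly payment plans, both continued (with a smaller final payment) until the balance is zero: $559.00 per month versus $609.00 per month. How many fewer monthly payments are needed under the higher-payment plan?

Monthly rate r = 18.7%/12 = 1.55833% = 0.0155833.
At $559.00/mo: n = ⌈−ln(1 − rB₀/P)/ln(1+r)⌉ = 71 payments (last $468.16); total interest = total paid − $23,875.43 = $15,722.73.
At $609.00/mo: 62 payments (last $29.89); total interest $13,303.46.
Payments saved = 71 − 62 = 9.

9 fewer payments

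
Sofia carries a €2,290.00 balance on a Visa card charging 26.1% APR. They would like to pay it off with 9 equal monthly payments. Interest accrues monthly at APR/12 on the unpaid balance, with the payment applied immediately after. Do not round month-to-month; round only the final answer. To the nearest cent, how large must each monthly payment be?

Monthly rate r = 26.1%/12 = 2.175% = 0.02175.
Level-payment amortization: P = B₀·r / (1 − (1+r)^(−n)) = 2290.00·0.02175 / (1 − 1.02175^(−9)).
Denominator 1 − (1+r)^(−9) = 0.176055076.
P = 49.8075 / 0.176055076 ≈ 282.91.

€282.91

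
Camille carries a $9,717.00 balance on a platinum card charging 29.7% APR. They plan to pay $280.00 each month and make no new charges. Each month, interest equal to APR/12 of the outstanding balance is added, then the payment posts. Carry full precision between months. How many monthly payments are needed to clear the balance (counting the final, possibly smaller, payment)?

Monthly rate r = 29.7%/12 = 2.475% = 0.02475.
Recurrence: B ← B·(1+r) − $280.00.
Month 1: interest $240.50; balance after payment $9,677.50.
Month 2: interest $239.52; balance after payment $9,637.01.
Closed form: n = −ln(1 − rB₀/P)/ln(1+r) = −ln(0.14109)/ln(1.02475) ≈ 80.102, so the balance reaches zero during payment 81.

81 payments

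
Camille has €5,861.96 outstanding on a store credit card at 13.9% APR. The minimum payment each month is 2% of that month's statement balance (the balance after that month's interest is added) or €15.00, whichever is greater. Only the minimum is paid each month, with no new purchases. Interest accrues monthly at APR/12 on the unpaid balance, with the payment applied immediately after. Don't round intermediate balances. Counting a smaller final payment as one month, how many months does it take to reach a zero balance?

Monthly rate r = 13.9%/12 = 1.15833% = 0.0115833.
While 2% of the post-interest balance exceeds €15.00, each month B ← (B·(1+r))·(1 − 0.02), i.e. B shrinks by the factor (1+r)·0.98 = 0.99135.
This holds for months 1–239. Entering month 240 the balance is €735.31; 2% of the post-interest balance is now below €15.00, so the flat €15.00 minimum applies from here.
From month 240 a fixed €15.00 at rate r clears €735.31 in 73 more payments. Total: 239 + 73 = 312 months.

312 months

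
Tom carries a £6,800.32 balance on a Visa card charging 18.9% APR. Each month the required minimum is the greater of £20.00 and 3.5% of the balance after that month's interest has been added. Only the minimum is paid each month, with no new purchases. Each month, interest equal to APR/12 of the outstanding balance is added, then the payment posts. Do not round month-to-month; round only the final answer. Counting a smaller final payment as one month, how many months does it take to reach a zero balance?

Monthly rate r = 18.9%/12 = 1.575% = 0.01575.
While 3.5% of the post-interest balance exceeds £20.00, each month B ← (B·(1+r))·(1 − 0.035), i.e. B shrinks by the factor (1+r)·0.965 = 0.9802.
This holds for months 1–125. Entering month 126 the balance is £558.21; 3.5% of the post-interest balance is now below £20.00, so the flat £20.00 minimum applies from here.
From month 126 a fixed £20.00 at rate r clears £558.21 in 38 more payments. Total: 125 + 38 = 163 months.

163 months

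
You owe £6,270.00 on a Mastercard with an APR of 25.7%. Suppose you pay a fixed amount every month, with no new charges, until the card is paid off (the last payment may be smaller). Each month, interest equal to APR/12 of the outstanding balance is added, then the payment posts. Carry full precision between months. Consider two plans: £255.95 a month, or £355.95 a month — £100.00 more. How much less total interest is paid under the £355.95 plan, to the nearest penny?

Monthly rate r = 25.7%/12 = 2.14167% = 0.0214167.
At £255.95/mo: n = ⌈−ln(1 − rB₀/P)/ln(1+r)⌉ = 36 payments (last £24.64); total interest = total paid − £6,270.00 = £2,712.89.
At £355.95/mo: 23 payments (last £125.49); total interest £1,686.39.
Interest saved = £2,712.89 − £1,686.39 = £1,026.50.

£1,026.50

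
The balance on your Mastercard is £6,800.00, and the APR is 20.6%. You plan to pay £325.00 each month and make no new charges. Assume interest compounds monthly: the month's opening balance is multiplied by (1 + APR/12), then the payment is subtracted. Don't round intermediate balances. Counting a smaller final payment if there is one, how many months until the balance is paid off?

27 payments

Monthly rate r = 20.6%/12 = 1.71667% = 0.0171667.
Recurrence: B ← B·(1+r) − £325.00.
Month 1: interest £116.73; balance after payment £6,591.73.
Month 2: interest £113.16; balance after payment £6,379.89.
Closed form: n = −ln(1 − rB₀/P)/ln(1+r) = −ln(0.64082)/ln(1.01717) ≈ 26.145, so the balance reaches zero during payment 27.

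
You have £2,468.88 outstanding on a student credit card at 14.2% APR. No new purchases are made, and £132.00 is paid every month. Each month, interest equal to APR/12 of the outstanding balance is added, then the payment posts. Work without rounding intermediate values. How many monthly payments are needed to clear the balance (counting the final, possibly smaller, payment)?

22 months

Monthly rate r = 14.2%/12 = 1.18333% = 0.0118333.
Recurrence: B ← B·(1+r) − £132.00.
Month 1: interest £29.22; balance after payment £2,366.10.
Month 2: interest £28.00; balance after payment £2,262.09.
Closed form: n = −ln(1 − rB₀/P)/ln(1+r) = −ln(0.77867)/ln(1.01183) ≈ 21.265, so the balance reaches zero during payment 22.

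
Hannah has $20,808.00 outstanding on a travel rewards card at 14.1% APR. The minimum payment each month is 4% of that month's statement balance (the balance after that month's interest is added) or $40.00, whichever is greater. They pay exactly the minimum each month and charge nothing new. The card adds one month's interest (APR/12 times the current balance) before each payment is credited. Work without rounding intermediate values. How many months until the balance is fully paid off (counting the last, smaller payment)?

Monthly rate r = 14.1%/12 = 1.175% = 0.01175.
While 4% of the post-interest balance exceeds $40.00, each month B ← (B·(1+r))·(1 − 0.04), i.e. B shrinks by the factor (1+r)·0.96 = 0.97128.
This holds for months 1–105. Entering month 106 the balance is $975.88; 4% of the post-interest balance is now below $40.00, so the flat $40.00 minimum applies from here.
From month 106 a fixed $40.00 at rate r clears $975.88 in 29 more payments. Total: 105 + 29 = 134 months.

134 months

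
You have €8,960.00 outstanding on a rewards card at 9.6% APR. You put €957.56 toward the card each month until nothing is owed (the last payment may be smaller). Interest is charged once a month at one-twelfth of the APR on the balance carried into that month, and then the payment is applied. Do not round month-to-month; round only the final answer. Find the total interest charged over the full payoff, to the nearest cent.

€390.98

Monthly rate r = 9.6%/12 = 0.8% = 0.008.
Payoff takes n = ⌈−ln(1 − rB₀/P)/ln(1+r)⌉ = ⌈9.765⌉ = 10 payments; the last is €732.94.
Total paid = 9·€957.56 + €732.94 = €9,350.98.
Total interest = total paid − principal = €9,350.98 − €8,960.00 = €390.98.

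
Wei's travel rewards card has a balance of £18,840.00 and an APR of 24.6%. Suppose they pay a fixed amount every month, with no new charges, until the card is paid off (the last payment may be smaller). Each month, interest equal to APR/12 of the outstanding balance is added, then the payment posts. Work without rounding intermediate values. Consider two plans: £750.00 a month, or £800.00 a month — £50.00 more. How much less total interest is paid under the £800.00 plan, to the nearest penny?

£749.77

Monthly rate r = 24.6%/12 = 2.05% = 0.0205.
At £750.00/mo: n = ⌈−ln(1 − rB₀/P)/ln(1+r)⌉ = 36 payments (last £492.51); total interest = total paid − £18,840.00 = £7,902.51.
At £800.00/mo: 33 payments (last £392.74); total interest £7,152.74.
Interest saved = £7,902.51 − £7,152.74 = £749.77.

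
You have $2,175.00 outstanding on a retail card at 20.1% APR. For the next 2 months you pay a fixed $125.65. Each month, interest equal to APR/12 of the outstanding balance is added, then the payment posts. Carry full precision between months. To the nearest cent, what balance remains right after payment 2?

Monthly rate r = 20.1%/12 = 1.675% = 0.01675.
Each month: B ← B·(1+r) − $125.65.
Month 1: interest $36.43; balance after payment $2,085.78.
Month 2: interest $34.94; balance after payment $1,995.07.

$1,995.07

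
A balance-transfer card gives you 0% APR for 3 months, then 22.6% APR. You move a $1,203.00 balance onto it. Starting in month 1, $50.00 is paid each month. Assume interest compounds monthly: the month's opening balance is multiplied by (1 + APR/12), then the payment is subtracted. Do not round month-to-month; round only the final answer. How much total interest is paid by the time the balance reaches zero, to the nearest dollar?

Promo months 1–3 at r₀ = 0%/12 = 0; months 4+ at r₁ = 22.6%/12 = 0.0188333.
After month 3 (no interest yet): B = $1,203.00 − 3·$50.00 = $1,053.00.
Then at r₁ with $50.00/mo: n₂ = −ln(1 − r₁·B/P)/ln(1+r₁) ≈ 27.08 → 28 more payments.
Total paid = 30·$50.00 + $3.93 = $1,503.93; interest = $1,503.93 − $1,203.00 = $300.93.

$301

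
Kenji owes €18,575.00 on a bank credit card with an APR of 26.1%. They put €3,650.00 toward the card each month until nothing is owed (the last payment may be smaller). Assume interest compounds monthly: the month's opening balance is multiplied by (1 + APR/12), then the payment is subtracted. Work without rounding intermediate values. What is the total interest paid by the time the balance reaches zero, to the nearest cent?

Monthly rate r = 26.1%/12 = 2.175% = 0.02175.
Payoff takes n = ⌈−ln(1 − rB₀/P)/ln(1+r)⌉ = ⌈5.452⌉ = 6 payments; the last is €1,658.82.
Total paid = 5·€3,650.00 + €1,658.82 = €19,908.82.
Total interest = total paid − principal = €19,908.82 − €18,575.00 = €1,333.82.

€1,333.82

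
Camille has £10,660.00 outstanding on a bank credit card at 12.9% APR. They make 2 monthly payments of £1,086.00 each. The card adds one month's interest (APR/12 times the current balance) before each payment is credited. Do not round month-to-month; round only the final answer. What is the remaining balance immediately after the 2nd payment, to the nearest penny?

Monthly rate r = 12.9%/12 = 1.075% = 0.01075.
Each month: B ← B·(1+r) − £1,086.00.
Month 1: interest £114.60; balance after payment £9,688.59.
Month 2: interest £104.15; balance after payment £8,706.75.

£8,706.75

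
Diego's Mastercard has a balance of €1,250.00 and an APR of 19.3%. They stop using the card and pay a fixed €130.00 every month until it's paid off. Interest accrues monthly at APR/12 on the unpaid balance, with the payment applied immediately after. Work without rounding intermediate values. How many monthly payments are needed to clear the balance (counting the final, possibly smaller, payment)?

11 months

Monthly rate r = 19.3%/12 = 1.60833% = 0.0160833.
Recurrence: B ← B·(1+r) − €130.00.
Month 1: interest €20.10; balance after payment €1,140.10.
Month 2: interest €18.34; balance after payment €1,028.44.
Closed form: n = −ln(1 − rB₀/P)/ln(1+r) = −ln(0.84535)/ln(1.01608) ≈ 10.529, so the balance reaches zero during payment 11.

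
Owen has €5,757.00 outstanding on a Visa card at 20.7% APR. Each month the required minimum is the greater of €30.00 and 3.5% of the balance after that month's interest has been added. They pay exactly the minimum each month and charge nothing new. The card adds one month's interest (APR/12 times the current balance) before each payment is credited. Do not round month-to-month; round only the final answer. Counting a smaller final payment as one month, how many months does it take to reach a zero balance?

Monthly rate r = 20.7%/12 = 1.725% = 0.01725.
While 3.5% of the post-interest balance exceeds €30.00, each month B ← (B·(1+r))·(1 − 0.035), i.e. B shrinks by the factor (1+r)·0.965 = 0.98165.
This holds for months 1–104. Entering month 105 the balance is €838.53; 3.5% of the post-interest balance is now below €30.00, so the flat €30.00 minimum applies from here.
From month 105 a fixed €30.00 at rate r clears €838.53 in 39 more payments. Total: 104 + 39 = 143 months.

143 months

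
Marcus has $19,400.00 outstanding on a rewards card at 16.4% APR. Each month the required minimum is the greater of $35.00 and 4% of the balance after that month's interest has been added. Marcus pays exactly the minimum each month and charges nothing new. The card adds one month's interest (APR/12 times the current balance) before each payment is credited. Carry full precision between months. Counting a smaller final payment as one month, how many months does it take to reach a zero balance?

Monthly rate r = 16.4%/12 = 1.36667% = 0.0136667.
While 4% of the post-interest balance exceeds $35.00, each month B ← (B·(1+r))·(1 − 0.04), i.e. B shrinks by the factor (1+r)·0.96 = 0.97312.
This holds for months 1–115. Entering month 116 the balance is $845.16; 4% of the post-interest balance is now below $35.00, so the flat $35.00 minimum applies from here.
From month 116 a fixed $35.00 at rate r clears $845.16 in 30 more payments. Total: 115 + 30 = 145 months.

145 months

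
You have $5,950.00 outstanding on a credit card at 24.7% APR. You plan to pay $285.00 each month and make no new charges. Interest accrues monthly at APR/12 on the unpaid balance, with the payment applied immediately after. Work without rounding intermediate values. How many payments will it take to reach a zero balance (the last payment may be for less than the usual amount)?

28 months

Monthly rate r = 24.7%/12 = 2.05833% = 0.0205833.
Recurrence: B ← B·(1+r) − $285.00.
Month 1: interest $122.47; balance after payment $5,787.47.
Month 2: interest $119.13; balance after payment $5,621.60.
Closed form: n = −ln(1 − rB₀/P)/ln(1+r) = −ln(0.57028)/ln(1.02058) ≈ 27.566, so the balance reaches zero during payment 28.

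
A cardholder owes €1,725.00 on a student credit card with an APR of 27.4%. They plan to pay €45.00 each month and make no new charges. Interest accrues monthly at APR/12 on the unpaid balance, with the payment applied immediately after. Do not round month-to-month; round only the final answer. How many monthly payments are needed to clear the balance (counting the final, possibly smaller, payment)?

Monthly rate r = 27.4%/12 = 2.28333% = 0.0228333.
Recurrence: B ← B·(1+r) − €45.00.
Month 1: interest €39.39; balance after payment €1,719.39.
Month 2: interest €39.26; balance after payment €1,713.65.
Closed form: n = −ln(1 − rB₀/P)/ln(1+r) = −ln(0.12472)/ln(1.02283) ≈ 92.205, so the balance reaches zero during payment 93.

93 months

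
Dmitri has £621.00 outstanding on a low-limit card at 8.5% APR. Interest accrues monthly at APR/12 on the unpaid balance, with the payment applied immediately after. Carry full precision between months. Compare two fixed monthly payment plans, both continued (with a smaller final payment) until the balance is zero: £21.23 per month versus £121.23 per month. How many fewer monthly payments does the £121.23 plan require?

27 fewer payments

Monthly rate r = 8.5%/12 = 0.708333% = 0.00708333.
At £21.23/mo: n = ⌈−ln(1 − rB₀/P)/ln(1+r)⌉ = 33 payments (last £18.99); total interest = total paid − £621.00 = £77.35.
At £121.23/mo: 6 payments (last £28.71); total interest £13.86.
Payments saved = 33 − 6 = 27.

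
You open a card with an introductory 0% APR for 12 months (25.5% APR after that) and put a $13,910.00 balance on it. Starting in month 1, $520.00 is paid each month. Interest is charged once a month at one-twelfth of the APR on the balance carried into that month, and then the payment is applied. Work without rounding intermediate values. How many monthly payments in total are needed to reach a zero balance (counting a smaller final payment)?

30 months

Promo months 1–12 at r₀ = 0%/12 = 0; months 13+ at r₁ = 25.5%/12 = 0.02125.
After month 12 (no interest yet): B = $13,910.00 − 12·$520.00 = $7,670.00.
Then at r₁ with $520.00/mo: n₂ = −ln(1 − r₁·B/P)/ln(1+r₁) ≈ 17.88 → 18 more payments.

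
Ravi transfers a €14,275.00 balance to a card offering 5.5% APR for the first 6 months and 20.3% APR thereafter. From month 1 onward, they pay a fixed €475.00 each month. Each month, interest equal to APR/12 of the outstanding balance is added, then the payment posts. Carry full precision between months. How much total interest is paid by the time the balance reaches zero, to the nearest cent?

€3,993.56

Promo months 1–6 at r₀ = 5.5%/12 = 0.00458333; months 7+ at r₁ = 20.3%/12 = 0.0169167.
After month 6: iterate B ← B·(1+r₀) − €475.00 for 6 months → €11,789.23.
Then at r₁ with €475.00/mo: n₂ = −ln(1 − r₁·B/P)/ln(1+r₁) ≈ 32.46 → 33 more payments.
Total paid = 38·€475.00 + €218.56 = €18,268.56; interest = €18,268.56 − €14,275.00 = €3,993.56.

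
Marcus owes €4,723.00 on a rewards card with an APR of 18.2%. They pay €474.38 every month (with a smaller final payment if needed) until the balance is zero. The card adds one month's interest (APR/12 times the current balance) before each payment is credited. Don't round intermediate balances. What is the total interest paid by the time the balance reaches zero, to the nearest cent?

Monthly rate r = 18.2%/12 = 1.51667% = 0.0151667.
Payoff takes n = ⌈−ln(1 − rB₀/P)/ln(1+r)⌉ = ⌈10.875⌉ = 11 payments; the last is €415.44.
Total paid = 10·€474.38 + €415.44 = €5,159.24.
Total interest = total paid − principal = €5,159.24 − €4,723.00 = €436.24.

€436.24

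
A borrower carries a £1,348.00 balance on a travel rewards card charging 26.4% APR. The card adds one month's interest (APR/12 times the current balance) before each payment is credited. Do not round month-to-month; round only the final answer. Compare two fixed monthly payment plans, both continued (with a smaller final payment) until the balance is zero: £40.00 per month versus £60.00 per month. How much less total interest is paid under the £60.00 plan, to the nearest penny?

Monthly rate r = 26.4%/12 = 2.2% = 0.022.
At £40.00/mo: n = ⌈−ln(1 − rB₀/P)/ln(1+r)⌉ = 63 payments (last £6.05); total interest = total paid − £1,348.00 = £1,138.05.
At £60.00/mo: 32 payments (last £19.83); total interest £531.83.
Interest saved = £1,138.05 − £531.83 = £606.22.

£606.22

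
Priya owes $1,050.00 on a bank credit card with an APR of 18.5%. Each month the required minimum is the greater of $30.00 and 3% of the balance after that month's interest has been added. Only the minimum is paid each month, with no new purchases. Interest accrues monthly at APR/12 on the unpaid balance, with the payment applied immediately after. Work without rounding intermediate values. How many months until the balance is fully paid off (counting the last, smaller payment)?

51 months

Monthly rate r = 18.5%/12 = 1.54167% = 0.0154167.
While 3% of the post-interest balance exceeds $30.00, each month B ← (B·(1+r))·(1 − 0.03), i.e. B shrinks by the factor (1+r)·0.97 = 0.98495.
This holds for months 1–5. Entering month 6 the balance is $973.35; 3% of the post-interest balance is now below $30.00, so the flat $30.00 minimum applies from here.
From month 6 a fixed $30.00 at rate r clears $973.35 in 46 more payments. Total: 5 + 46 = 51 months.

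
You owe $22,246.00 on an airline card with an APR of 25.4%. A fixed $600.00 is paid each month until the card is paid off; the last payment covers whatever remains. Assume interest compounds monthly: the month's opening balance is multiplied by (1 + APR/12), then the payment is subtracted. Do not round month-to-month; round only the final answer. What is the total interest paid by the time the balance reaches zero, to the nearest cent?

$21,758.72

Monthly rate r = 25.4%/12 = 2.11667% = 0.0211667.
Payoff takes n = ⌈−ln(1 − rB₀/P)/ln(1+r)⌉ = ⌈73.339⌉ = 74 payments; the last is $204.72.
Total paid = 73·$600.00 + $204.72 = $44,004.72.
Total interest = total paid − principal = $44,004.72 − $22,246.00 = $21,758.72.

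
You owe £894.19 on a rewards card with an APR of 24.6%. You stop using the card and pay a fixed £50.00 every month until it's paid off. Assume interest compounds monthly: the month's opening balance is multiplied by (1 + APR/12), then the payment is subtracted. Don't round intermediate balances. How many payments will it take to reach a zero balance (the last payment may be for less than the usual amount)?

23 payments

Monthly rate r = 24.6%/12 = 2.05% = 0.0205.
Recurrence: B ← B·(1+r) − £50.00.
Month 1: interest £18.33; balance after payment £862.52.
Month 2: interest £17.68; balance after payment £830.20.
Closed form: n = −ln(1 − rB₀/P)/ln(1+r) = −ln(0.63338)/ln(1.0205) ≈ 22.505, so the balance reaches zero during payment 23.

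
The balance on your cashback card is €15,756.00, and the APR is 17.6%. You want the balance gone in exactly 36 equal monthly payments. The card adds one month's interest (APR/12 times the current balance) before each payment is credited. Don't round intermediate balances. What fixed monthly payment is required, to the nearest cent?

Monthly rate r = 17.6%/12 = 1.46667% = 0.0146667.
Level-payment amortization: P = B₀·r / (1 − (1+r)^(−n)) = 15756.00·0.0146667 / (1 − 1.01467^(−36)).
Denominator 1 − (1+r)^(−36) = 0.407950746.
P = 231.088 / 0.407950746 ≈ 566.46.

€566.46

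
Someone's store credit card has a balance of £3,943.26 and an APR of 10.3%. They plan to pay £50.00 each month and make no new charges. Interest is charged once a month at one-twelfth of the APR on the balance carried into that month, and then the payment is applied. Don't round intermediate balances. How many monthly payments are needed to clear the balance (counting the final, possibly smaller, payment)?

133 months

Monthly rate r = 10.3%/12 = 0.858333% = 0.00858333.
Recurrence: B ← B·(1+r) − £50.00.
Month 1: interest £33.85; balance after payment £3,927.11.
Month 2: interest £33.71; balance after payment £3,910.81.
Closed form: n = −ln(1 − rB₀/P)/ln(1+r) = −ln(0.32307)/ln(1.00858) ≈ 132.200, so the balance reaches zero during payment 133.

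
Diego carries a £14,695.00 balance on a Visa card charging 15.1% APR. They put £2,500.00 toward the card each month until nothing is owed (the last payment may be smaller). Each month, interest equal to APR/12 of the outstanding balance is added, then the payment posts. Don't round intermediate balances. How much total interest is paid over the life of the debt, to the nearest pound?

Monthly rate r = 15.1%/12 = 1.25833% = 0.0125833.
Payoff takes n = ⌈−ln(1 − rB₀/P)/ln(1+r)⌉ = ⌈6.145⌉ = 7 payments; the last is £364.63.
Total paid = 6·£2,500.00 + £364.63 = £15,364.63.
Total interest = total paid − principal = £15,364.63 − £14,695.00 = £669.63.

£670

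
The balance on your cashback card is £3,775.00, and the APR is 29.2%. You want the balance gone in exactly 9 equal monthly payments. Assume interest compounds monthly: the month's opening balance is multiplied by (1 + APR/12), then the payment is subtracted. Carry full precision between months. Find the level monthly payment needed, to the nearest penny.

Monthly rate r = 29.2%/12 = 2.43333% = 0.0243333.
Level-payment amortization: P = B₀·r / (1 − (1+r)^(−n)) = 3775.00·0.0243333 / (1 − 1.02433^(−9)).
Denominator 1 − (1+r)^(−9) = 0.194569169.
P = 91.8583 / 0.194569169 ≈ 472.11.

£472.11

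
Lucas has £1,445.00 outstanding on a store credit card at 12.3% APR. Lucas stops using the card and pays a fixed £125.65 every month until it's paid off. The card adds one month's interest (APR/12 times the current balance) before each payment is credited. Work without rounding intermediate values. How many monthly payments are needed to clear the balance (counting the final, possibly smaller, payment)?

13 payments

Monthly rate r = 12.3%/12 = 1.025% = 0.01025.
Recurrence: B ← B·(1+r) − £125.65.
Month 1: interest £14.81; balance after payment £1,334.16.
Month 2: interest £13.68; balance after payment £1,222.19.
Closed form: n = −ln(1 − rB₀/P)/ln(1+r) = −ln(0.88212)/ln(1.01025) ≈ 12.299, so the balance reaches zero during payment 13.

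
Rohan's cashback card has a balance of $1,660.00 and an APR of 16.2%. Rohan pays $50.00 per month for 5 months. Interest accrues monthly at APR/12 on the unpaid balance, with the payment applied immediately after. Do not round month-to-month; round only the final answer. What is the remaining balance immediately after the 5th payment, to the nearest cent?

$1,518.27

Monthly rate r = 16.2%/12 = 1.35% = 0.0135.
Each month: B ← B·(1+r) − $50.00.
Month 1: interest $22.41; balance after payment $1,632.41.
Month 2: interest $22.04; balance after payment $1,604.45.
Month 3: interest $21.66; balance after payment $1,576.11.
Month 4: interest $21.28; balance after payment $1,547.39.
Month 5: interest $20.89; balance after payment $1,518.27.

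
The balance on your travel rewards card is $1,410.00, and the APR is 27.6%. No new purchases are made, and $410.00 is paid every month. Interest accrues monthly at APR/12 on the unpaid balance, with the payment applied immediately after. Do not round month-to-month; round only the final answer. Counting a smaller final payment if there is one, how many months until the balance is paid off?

4 months

Monthly rate r = 27.6%/12 = 2.3% = 0.023.
Recurrence: B ← B·(1+r) − $410.00.
Month 1: interest $32.43; balance after payment $1,032.43.
Month 2: interest $23.75; balance after payment $646.18.
Month 3: interest $14.86; balance after payment $251.04.
Month 4: interest $5.77; balance after payment $0.00.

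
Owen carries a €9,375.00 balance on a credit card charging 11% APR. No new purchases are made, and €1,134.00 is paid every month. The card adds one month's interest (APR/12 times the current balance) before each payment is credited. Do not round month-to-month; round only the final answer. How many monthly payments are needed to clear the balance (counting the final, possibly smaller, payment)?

9 payments

Monthly rate r = 11%/12 = 0.916667% = 0.00916667.
Recurrence: B ← B·(1+r) − €1,134.00.
Month 1: interest €85.94; balance after payment €8,326.94.
Month 2: interest €76.33; balance after payment €7,269.27.
Closed form: n = −ln(1 − rB₀/P)/ln(1+r) = −ln(0.92422)/ln(1.00917) ≈ 8.637, so the balance reaches zero during payment 9.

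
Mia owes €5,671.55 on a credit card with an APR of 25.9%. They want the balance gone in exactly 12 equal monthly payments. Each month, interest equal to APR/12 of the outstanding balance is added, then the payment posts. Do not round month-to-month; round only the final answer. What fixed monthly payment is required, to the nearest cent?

€541.53

Monthly rate r = 25.9%/12 = 2.15833% = 0.0215833.
Level-payment amortization: P = B₀·r / (1 − (1+r)^(−n)) = 5671.55·0.0215833 / (1 − 1.02158^(−12)).
Denominator 1 − (1+r)^(−12) = 0.226047314.
P = 122.411 / 0.226047314 ≈ 541.53.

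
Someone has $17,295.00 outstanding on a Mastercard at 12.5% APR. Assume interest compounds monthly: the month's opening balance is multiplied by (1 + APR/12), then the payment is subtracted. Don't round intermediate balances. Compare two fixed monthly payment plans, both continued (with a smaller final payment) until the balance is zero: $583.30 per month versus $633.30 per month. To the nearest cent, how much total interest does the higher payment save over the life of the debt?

$336.62

Monthly rate r = 12.5%/12 = 1.04167% = 0.0104167.
At $583.30/mo: n = ⌈−ln(1 − rB₀/P)/ln(1+r)⌉ = 36 payments (last $378.43); total interest = total paid − $17,295.00 = $3,498.93.
At $633.30/mo: 33 payments (last $191.71); total interest $3,162.31.
Interest saved = $3,498.93 − $3,162.31 = $336.62.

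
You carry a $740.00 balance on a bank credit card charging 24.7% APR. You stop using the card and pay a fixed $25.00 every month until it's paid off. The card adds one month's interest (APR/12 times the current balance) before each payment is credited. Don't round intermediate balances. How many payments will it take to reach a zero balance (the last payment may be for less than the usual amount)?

47 payments

Monthly rate r = 24.7%/12 = 2.05833% = 0.0205833.
Recurrence: B ← B·(1+r) − $25.00.
Month 1: interest $15.23; balance after payment $730.23.
Month 2: interest $15.03; balance after payment $720.26.
Closed form: n = −ln(1 − rB₀/P)/ln(1+r) = −ln(0.39073)/ln(1.02058) ≈ 46.123, so the balance reaches zero during payment 47.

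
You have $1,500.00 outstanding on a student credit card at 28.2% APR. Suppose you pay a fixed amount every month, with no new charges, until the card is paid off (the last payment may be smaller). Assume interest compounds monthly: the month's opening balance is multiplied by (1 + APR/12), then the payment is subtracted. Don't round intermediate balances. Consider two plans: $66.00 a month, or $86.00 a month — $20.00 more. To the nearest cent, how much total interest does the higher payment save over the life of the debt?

$217.24

Monthly rate r = 28.2%/12 = 2.35% = 0.0235.
At $66.00/mo: n = ⌈−ln(1 − rB₀/P)/ln(1+r)⌉ = 33 payments (last $58.23); total interest = total paid − $1,500.00 = $670.23.
At $86.00/mo: 23 payments (last $60.99); total interest $452.99.
Interest saved = $670.23 − $452.99 = $217.24.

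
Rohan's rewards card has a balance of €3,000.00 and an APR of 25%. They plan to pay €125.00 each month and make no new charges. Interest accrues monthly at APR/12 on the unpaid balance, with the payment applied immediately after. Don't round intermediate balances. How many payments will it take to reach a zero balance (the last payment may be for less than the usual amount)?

Monthly rate r = 25%/12 = 2.08333% = 0.0208333.
Recurrence: B ← B·(1+r) − €125.00.
Month 1: interest €62.50; balance after payment €2,937.50.
Month 2: interest €61.20; balance after payment €2,873.70.
Closed form: n = −ln(1 − rB₀/P)/ln(1+r) = −ln(0.5)/ln(1.02083) ≈ 33.616, so the balance reaches zero during payment 34.

34 months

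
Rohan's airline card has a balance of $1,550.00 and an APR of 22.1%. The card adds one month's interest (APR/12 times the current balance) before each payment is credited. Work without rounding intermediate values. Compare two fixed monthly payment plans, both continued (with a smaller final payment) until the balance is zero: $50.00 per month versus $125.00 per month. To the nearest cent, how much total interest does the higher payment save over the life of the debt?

Monthly rate r = 22.1%/12 = 1.84167% = 0.0184167.
At $50.00/mo: n = ⌈−ln(1 − rB₀/P)/ln(1+r)⌉ = 47 payments (last $18.31); total interest = total paid − $1,550.00 = $768.31.
At $125.00/mo: 15 payments (last $25.93); total interest $225.93.
Interest saved = $768.31 − $225.93 = $542.38.

$542.38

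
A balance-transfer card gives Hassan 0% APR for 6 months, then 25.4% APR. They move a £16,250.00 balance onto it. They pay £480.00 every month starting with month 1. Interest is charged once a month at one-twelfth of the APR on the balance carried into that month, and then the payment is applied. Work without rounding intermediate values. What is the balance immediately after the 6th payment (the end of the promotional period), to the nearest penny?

Promo months 1–6 at r₀ = 0%/12 = 0; months 7+ at r₁ = 25.4%/12 = 0.0211667.
After month 6 (no interest yet): B = £16,250.00 − 6·£480.00 = £13,370.00.

£13,370.00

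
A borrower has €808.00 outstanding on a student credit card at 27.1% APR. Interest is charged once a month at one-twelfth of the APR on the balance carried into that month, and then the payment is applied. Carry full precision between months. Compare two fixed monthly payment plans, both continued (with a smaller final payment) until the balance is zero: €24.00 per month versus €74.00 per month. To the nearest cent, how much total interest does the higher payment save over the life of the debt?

€596.68

Monthly rate r = 27.1%/12 = 2.25833% = 0.0225833.
At €24.00/mo: n = ⌈−ln(1 − rB₀/P)/ln(1+r)⌉ = 64 payments (last €23.08); total interest = total paid − €808.00 = €727.08.
At €74.00/mo: 13 payments (last €50.40); total interest €130.40.
Interest saved = €727.08 − €130.40 = €596.68.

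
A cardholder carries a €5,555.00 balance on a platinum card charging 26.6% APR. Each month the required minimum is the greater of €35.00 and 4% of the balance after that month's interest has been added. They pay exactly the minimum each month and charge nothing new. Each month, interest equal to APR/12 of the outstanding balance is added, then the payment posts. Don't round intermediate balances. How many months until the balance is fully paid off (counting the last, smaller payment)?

135 months

Monthly rate r = 26.6%/12 = 2.21667% = 0.0221667.
While 4% of the post-interest balance exceeds €35.00, each month B ← (B·(1+r))·(1 − 0.04), i.e. B shrinks by the factor (1+r)·0.96 = 0.98128.
This holds for months 1–99. Entering month 100 the balance is €855.43; 4% of the post-interest balance is now below €35.00, so the flat €35.00 minimum applies from here.
From month 100 a fixed €35.00 at rate r clears €855.43 in 36 more payments. Total: 99 + 36 = 135 months.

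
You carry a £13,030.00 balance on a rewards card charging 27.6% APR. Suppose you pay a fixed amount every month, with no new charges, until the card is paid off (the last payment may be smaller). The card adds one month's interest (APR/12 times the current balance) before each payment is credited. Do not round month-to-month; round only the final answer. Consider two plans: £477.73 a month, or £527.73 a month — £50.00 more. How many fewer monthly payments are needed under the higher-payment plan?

7 fewer payments

Monthly rate r = 27.6%/12 = 2.3% = 0.023.
At £477.73/mo: n = ⌈−ln(1 − rB₀/P)/ln(1+r)⌉ = 44 payments (last £195.42); total interest = total paid − £13,030.00 = £7,707.81.
At £527.73/mo: 37 payments (last £474.96); total interest £6,443.24.
Payments saved = 44 − 37 = 7.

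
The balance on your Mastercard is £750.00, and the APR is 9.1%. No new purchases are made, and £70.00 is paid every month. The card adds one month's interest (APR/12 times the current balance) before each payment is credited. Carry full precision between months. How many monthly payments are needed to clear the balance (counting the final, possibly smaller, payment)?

12 payments

Monthly rate r = 9.1%/12 = 0.758333% = 0.00758333.
Recurrence: B ← B·(1+r) − £70.00.
Month 1: interest £5.69; balance after payment £685.69.
Month 2: interest £5.20; balance after payment £620.89.
Closed form: n = −ln(1 − rB₀/P)/ln(1+r) = −ln(0.91875)/ln(1.00758) ≈ 11.217, so the balance reaches zero during payment 12.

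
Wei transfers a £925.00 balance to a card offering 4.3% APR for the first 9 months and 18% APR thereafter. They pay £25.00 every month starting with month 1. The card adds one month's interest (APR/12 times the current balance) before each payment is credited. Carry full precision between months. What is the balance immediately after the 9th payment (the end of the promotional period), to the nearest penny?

£727.01

Promo months 1–9 at r₀ = 4.3%/12 = 0.00358333; months 10+ at r₁ = 18%/12 = 0.015.
After month 9: iterate B ← B·(1+r₀) − £25.00 for 9 months → £727.01.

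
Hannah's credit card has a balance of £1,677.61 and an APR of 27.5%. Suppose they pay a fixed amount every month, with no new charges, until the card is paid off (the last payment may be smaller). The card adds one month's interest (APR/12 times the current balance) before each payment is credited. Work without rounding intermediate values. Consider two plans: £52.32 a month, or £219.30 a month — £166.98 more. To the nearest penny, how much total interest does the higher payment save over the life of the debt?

Monthly rate r = 27.5%/12 = 2.29167% = 0.0229167.
At £52.32/mo: n = ⌈−ln(1 − rB₀/P)/ln(1+r)⌉ = 59 payments (last £30.49); total interest = total paid − £1,677.61 = £1,387.44.
At £219.30/mo: 9 payments (last £111.75); total interest £188.54.
Interest saved = £1,387.44 − £188.54 = £1,198.90.

£1,198.90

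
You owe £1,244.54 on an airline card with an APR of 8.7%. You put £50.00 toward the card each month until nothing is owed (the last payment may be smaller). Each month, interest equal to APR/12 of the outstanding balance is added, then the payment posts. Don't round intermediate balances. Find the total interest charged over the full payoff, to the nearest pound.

£133

Monthly rate r = 8.7%/12 = 0.725% = 0.00725.
Payoff takes n = ⌈−ln(1 − rB₀/P)/ln(1+r)⌉ = ⌈27.549⌉ = 28 payments; the last is £27.50.
Total paid = 27·£50.00 + £27.50 = £1,377.50.
Total interest = total paid − principal = £1,377.50 − £1,244.54 = £132.96.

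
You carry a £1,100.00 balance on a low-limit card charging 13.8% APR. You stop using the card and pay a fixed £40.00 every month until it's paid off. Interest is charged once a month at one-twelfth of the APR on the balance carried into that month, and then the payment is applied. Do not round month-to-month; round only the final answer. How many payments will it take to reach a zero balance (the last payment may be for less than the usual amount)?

Monthly rate r = 13.8%/12 = 1.15% = 0.0115.
Recurrence: B ← B·(1+r) − £40.00.
Month 1: interest £12.65; balance after payment £1,072.65.
Month 2: interest £12.34; balance after payment £1,044.99.
Closed form: n = −ln(1 − rB₀/P)/ln(1+r) = −ln(0.68375)/ln(1.0115) ≈ 33.247, so the balance reaches zero during payment 34.

34 payments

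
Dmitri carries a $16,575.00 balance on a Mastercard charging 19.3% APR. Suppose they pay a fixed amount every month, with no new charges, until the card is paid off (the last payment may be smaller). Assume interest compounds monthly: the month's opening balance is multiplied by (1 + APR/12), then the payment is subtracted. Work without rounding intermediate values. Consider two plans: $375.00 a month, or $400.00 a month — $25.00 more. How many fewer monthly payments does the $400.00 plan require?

Monthly rate r = 19.3%/12 = 1.60833% = 0.0160833.
At $375.00/mo: n = ⌈−ln(1 − rB₀/P)/ln(1+r)⌉ = 78 payments (last $291.06); total interest = total paid − $16,575.00 = $12,591.06.
At $400.00/mo: 69 payments (last $326.56); total interest $10,951.56.
Payments saved = 78 − 69 = 9.

9 fewer payments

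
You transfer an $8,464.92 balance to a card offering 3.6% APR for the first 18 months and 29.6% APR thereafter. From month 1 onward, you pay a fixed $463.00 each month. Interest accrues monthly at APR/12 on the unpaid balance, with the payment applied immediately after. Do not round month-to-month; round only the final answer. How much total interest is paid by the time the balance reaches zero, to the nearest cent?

Promo months 1–18 at r₀ = 3.6%/12 = 0.003; months 19+ at r₁ = 29.6%/12 = 0.0246667.
After month 18: iterate B ← B·(1+r₀) − $463.00 for 18 months → $383.91.
Then at r₁ with $463.00/mo: n₂ = −ln(1 − r₁·B/P)/ln(1+r₁) ≈ 0.85 → 1 more payments.
Total paid = 18·$463.00 + $393.38 = $8,727.38; interest = $8,727.38 − $8,464.92 = $262.46.

$262.46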